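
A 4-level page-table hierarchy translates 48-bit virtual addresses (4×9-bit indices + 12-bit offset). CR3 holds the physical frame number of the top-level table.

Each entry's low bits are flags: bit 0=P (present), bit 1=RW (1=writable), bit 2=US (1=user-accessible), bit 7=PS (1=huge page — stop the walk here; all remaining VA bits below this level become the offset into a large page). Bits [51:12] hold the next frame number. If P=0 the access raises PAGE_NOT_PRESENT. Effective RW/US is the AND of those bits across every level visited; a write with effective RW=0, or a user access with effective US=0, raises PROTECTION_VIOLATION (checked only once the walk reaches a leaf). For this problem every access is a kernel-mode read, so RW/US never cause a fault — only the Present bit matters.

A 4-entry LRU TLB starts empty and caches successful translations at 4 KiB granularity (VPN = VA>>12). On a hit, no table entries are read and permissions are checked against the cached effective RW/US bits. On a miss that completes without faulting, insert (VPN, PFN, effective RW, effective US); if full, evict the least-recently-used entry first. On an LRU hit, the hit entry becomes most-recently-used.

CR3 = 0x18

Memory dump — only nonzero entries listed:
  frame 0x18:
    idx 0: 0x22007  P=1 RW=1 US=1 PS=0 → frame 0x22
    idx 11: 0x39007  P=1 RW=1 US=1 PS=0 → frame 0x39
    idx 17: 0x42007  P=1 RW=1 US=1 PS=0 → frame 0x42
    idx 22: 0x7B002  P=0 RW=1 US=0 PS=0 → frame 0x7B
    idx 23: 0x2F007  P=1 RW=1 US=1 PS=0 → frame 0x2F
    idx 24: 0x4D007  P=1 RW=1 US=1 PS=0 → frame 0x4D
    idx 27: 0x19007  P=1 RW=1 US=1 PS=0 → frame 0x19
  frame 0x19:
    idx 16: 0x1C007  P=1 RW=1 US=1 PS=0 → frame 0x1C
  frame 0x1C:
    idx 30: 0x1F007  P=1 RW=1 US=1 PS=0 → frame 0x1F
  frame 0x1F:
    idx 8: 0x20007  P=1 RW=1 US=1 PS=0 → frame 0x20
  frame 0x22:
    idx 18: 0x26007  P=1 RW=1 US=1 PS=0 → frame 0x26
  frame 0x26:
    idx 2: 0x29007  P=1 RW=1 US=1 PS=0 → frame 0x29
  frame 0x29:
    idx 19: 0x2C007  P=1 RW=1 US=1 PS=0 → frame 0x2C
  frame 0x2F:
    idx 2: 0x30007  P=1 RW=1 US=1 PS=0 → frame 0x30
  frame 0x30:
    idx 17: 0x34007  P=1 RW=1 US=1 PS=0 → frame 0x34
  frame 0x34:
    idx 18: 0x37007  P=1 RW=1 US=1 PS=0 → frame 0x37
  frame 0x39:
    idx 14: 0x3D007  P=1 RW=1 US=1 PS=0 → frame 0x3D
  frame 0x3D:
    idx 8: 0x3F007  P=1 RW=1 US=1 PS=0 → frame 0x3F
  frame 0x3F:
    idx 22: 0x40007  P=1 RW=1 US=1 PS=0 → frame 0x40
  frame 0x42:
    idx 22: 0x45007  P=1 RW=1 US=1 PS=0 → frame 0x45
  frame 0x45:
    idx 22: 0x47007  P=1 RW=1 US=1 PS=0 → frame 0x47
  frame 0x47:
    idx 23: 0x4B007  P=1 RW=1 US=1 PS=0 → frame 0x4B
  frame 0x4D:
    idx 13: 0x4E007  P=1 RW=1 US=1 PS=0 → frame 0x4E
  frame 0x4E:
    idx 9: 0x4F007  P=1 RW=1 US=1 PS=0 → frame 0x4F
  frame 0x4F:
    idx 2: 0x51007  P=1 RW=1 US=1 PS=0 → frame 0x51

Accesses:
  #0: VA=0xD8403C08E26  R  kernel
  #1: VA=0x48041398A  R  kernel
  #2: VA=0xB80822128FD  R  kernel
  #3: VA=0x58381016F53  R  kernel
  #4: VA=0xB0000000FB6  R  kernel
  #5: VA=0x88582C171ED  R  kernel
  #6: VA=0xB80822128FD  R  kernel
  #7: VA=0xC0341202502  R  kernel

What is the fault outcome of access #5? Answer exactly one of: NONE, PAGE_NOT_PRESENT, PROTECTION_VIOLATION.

Per-access translation:
#0 VA=0xD8403C08E26 (r,kernel):
  L0: frame=0x18 idx=27 entry=0x19007 [P=1 RW=1 US=1 PS=0]
  L1: frame=0x19 idx=16 entry=0x1C007 [P=1 RW=1 US=1 PS=0]
  L2: frame=0x1C idx=30 entry=0x1F007 [P=1 RW=1 US=1 PS=0]
  L3: frame=0x1F idx=8 entry=0x20007 [P=1 RW=1 US=1 PS=0]
  → PA=0x20E26  (4 entries read)
#1 VA=0x48041398A (r,kernel):
  L0: frame=0x18 idx=0 entry=0x22007 [P=1 RW=1 US=1 PS=0]
  L1: frame=0x22 idx=18 entry=0x26007 [P=1 RW=1 US=1 PS=0]
  L2: frame=0x26 idx=2 entry=0x29007 [P=1 RW=1 US=1 PS=0]
  L3: frame=0x29 idx=19 entry=0x2C007 [P=1 RW=1 US=1 PS=0]
  → PA=0x2C98A  (4 entries read)
#2 VA=0xB80822128FD (r,kernel):
  L0: frame=0x18 idx=23 entry=0x2F007 [P=1 RW=1 US=1 PS=0]
  L1: frame=0x2F idx=2 entry=0x30007 [P=1 RW=1 US=1 PS=0]
  L2: frame=0x30 idx=17 entry=0x34007 [P=1 RW=1 US=1 PS=0]
  L3: frame=0x34 idx=18 entry=0x37007 [P=1 RW=1 US=1 PS=0]
  → PA=0x378FD  (4 entries read)
#3 VA=0x58381016F53 (r,kernel):
  L0: frame=0x18 idx=11 entry=0x39007 [P=1 RW=1 US=1 PS=0]
  L1: frame=0x39 idx=14 entry=0x3D007 [P=1 RW=1 US=1 PS=0]
  L2: frame=0x3D idx=8 entry=0x3F007 [P=1 RW=1 US=1 PS=0]
  L3: frame=0x3F idx=22 entry=0x40007 [P=1 RW=1 US=1 PS=0]
  → PA=0x40F53  (4 entries read)
#4 VA=0xB0000000FB6 (r,kernel):
  L0: frame=0x18 idx=22 entry=0x7B002 [P=0 RW=1 US=0 PS=0]
  ✗ PAGE_NOT_PRESENT  [1 reads]
#5 VA=0x88582C171ED (r,kernel):
  L0: frame=0x18 idx=17 entry=0x42007 [P=1 RW=1 US=1 PS=0]
  L1: frame=0x42 idx=22 entry=0x45007 [P=1 RW=1 US=1 PS=0]
  L2: frame=0x45 idx=22 entry=0x47007 [P=1 RW=1 US=1 PS=0]
  L3: frame=0x47 idx=23 entry=0x4B007 [P=1 RW=1 US=1 PS=0]
  → PA=0x4B1ED  (4 entries read)
#6 VA=0xB80822128FD (r,kernel):
  TLB hit vpn=0xB8082212 → PA=0x378FD
#7 VA=0xC0341202502 (r,kernel):
  L0: frame=0x18 idx=24 entry=0x4D007 [P=1 RW=1 US=1 PS=0]
  L1: frame=0x4D idx=13 entry=0x4E007 [P=1 RW=1 US=1 PS=0]
  L2: frame=0x4E idx=9 entry=0x4F007 [P=1 RW=1 US=1 PS=0]
  L3: frame=0x4F idx=2 entry=0x51007 [P=1 RW=1 US=1 PS=0]
  → PA=0x51502  (4 entries read)

Access #5 fault: NONE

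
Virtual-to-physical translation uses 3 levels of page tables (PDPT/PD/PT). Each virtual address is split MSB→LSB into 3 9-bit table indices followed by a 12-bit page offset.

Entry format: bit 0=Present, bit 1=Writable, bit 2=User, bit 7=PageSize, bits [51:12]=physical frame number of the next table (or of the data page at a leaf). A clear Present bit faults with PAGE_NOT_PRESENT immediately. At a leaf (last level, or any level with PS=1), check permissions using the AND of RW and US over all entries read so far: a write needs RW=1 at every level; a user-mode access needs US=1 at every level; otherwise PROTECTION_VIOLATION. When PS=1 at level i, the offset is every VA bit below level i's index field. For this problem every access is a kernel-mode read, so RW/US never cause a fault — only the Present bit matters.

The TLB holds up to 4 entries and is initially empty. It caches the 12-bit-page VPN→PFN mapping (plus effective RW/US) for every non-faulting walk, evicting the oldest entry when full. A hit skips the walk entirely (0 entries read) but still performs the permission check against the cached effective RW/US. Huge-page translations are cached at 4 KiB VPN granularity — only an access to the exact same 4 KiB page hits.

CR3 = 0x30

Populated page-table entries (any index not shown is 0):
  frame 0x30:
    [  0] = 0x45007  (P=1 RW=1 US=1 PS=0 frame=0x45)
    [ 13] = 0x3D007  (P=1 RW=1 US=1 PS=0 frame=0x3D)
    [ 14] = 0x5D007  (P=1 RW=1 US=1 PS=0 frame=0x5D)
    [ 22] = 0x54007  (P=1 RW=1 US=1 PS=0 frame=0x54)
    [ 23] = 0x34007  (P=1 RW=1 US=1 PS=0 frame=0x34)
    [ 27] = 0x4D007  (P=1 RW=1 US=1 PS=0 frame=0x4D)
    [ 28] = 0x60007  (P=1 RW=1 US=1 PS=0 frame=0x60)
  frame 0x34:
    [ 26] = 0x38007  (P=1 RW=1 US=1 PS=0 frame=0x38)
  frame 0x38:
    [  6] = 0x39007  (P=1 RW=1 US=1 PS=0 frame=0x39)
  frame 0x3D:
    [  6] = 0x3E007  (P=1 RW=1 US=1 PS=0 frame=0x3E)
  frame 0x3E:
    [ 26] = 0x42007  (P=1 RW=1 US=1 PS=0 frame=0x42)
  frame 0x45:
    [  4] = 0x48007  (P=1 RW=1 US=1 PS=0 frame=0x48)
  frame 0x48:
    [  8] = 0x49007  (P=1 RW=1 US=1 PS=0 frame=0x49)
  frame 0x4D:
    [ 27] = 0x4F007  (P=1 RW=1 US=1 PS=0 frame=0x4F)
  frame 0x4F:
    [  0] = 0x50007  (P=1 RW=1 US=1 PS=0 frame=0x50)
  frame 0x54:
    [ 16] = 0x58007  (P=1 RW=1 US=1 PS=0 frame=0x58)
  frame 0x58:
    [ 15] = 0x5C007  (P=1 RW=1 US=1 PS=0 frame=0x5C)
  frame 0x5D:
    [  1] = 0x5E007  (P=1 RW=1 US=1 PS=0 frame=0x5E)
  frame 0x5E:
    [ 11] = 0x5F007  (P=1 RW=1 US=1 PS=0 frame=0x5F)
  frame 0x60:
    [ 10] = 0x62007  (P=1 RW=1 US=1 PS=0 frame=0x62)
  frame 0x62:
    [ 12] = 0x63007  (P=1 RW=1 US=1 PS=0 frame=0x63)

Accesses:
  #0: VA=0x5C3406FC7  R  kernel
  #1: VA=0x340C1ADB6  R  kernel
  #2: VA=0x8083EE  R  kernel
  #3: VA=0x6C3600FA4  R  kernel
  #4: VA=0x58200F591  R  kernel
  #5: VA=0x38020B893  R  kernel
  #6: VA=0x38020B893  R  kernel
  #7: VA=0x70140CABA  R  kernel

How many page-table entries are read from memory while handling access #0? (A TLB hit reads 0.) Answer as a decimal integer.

Walk each access:
#0 VA=0x5C3406FC7 (r,kernel):
  [0] read 0x30 idx=23: raw=0x34007 flags P=1 W=1 U=1 S=0
  [1] read 0x34 idx=26: raw=0x38007 flags P=1 W=1 U=1 S=0
  [2] read 0x38 idx=6: raw=0x39007 flags P=1 W=1 U=1 S=0
  → PA=0x39FC7  (3 entries read)
#1 VA=0x340C1ADB6 (r,kernel):
  [0] read 0x30 idx=13: raw=0x3D007 flags P=1 W=1 U=1 S=0
  [1] read 0x3D idx=6: raw=0x3E007 flags P=1 W=1 U=1 S=0
  [2] read 0x3E idx=26: raw=0x42007 flags P=1 W=1 U=1 S=0
  → PA=0x42DB6  (3 entries read)
#2 VA=0x8083EE (r,kernel):
  [0] read 0x30 idx=0: raw=0x45007 flags P=1 W=1 U=1 S=0
  [1] read 0x45 idx=4: raw=0x48007 flags P=1 W=1 U=1 S=0
  [2] read 0x48 idx=8: raw=0x49007 flags P=1 W=1 U=1 S=0
  → PA=0x493EE  (3 entries read)
#3 VA=0x6C3600FA4 (r,kernel):
  [0] read 0x30 idx=27: raw=0x4D007 flags P=1 W=1 U=1 S=0
  [1] read 0x4D idx=27: raw=0x4F007 flags P=1 W=1 U=1 S=0
  [2] read 0x4F idx=0: raw=0x50007 flags P=1 W=1 U=1 S=0
  → PA=0x50FA4  (3 entries read)
#4 VA=0x58200F591 (r,kernel):
  [0] read 0x30 idx=22: raw=0x54007 flags P=1 W=1 U=1 S=0
  [1] read 0x54 idx=16: raw=0x58007 flags P=1 W=1 U=1 S=0
  [2] read 0x58 idx=15: raw=0x5C007 flags P=1 W=1 U=1 S=0
  → PA=0x5C591  (3 entries read)
#5 VA=0x38020B893 (r,kernel):
  [0] read 0x30 idx=14: raw=0x5D007 flags P=1 W=1 U=1 S=0
  [1] read 0x5D idx=1: raw=0x5E007 flags P=1 W=1 U=1 S=0
  [2] read 0x5E idx=11: raw=0x5F007 flags P=1 W=1 U=1 S=0
  → PA=0x5F893  (3 entries read)
#6 VA=0x38020B893 (r,kernel):
  TLB hit vpn=0x38020B → PA=0x5F893
#7 VA=0x70140CABA (r,kernel):
  [0] read 0x30 idx=28: raw=0x60007 flags P=1 W=1 U=1 S=0
  [1] read 0x60 idx=10: raw=0x62007 flags P=1 W=1 U=1 S=0
  [2] read 0x62 idx=12: raw=0x63007 flags P=1 W=1 U=1 S=0
  → PA=0x63ABA  (3 entries read)

Entries read for #0: 3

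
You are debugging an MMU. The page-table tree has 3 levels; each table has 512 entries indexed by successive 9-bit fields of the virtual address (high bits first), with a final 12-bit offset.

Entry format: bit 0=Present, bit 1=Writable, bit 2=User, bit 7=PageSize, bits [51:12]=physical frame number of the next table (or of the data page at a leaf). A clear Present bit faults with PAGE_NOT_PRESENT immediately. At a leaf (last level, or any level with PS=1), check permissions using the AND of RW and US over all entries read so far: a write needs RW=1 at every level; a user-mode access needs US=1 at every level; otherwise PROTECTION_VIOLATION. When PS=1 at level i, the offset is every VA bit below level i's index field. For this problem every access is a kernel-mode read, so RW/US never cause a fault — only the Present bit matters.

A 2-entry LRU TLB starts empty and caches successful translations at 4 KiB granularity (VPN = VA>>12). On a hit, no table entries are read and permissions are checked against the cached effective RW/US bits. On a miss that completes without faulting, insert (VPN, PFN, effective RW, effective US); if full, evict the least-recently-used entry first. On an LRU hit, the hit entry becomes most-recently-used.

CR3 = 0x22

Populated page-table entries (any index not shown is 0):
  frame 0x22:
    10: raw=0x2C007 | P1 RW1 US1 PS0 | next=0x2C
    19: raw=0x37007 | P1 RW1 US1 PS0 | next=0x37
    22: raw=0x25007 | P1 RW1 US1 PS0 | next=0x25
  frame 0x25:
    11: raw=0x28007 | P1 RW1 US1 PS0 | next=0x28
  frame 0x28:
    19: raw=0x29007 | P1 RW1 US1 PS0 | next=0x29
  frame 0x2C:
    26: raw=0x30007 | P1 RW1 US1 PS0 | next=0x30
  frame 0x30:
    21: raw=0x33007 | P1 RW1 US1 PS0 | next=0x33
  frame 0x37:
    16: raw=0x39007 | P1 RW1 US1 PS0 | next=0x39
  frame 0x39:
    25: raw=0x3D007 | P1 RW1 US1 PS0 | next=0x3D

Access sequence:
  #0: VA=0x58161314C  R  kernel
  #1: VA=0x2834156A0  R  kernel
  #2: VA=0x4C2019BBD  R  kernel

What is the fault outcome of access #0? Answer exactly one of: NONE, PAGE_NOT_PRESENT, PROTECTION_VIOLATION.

Walk each access:
#0 VA=0x58161314C (r,kernel):
  [0] read 0x22 idx=22: raw=0x25007 flags P=1 W=1 U=1 S=0
  [1] read 0x25 idx=11: raw=0x28007 flags P=1 W=1 U=1 S=0
  [2] read 0x28 idx=19: raw=0x29007 flags P=1 W=1 U=1 S=0
  → PA=0x2914C  (3 entries read)
#1 VA=0x2834156A0 (r,kernel):
  [0] read 0x22 idx=10: raw=0x2C007 flags P=1 W=1 U=1 S=0
  [1] read 0x2C idx=26: raw=0x30007 flags P=1 W=1 U=1 S=0
  [2] read 0x30 idx=21: raw=0x33007 flags P=1 W=1 U=1 S=0
  → PA=0x336A0  (3 entries read)
#2 VA=0x4C2019BBD (r,kernel):
  [0] read 0x22 idx=19: raw=0x37007 flags P=1 W=1 U=1 S=0
  [1] read 0x37 idx=16: raw=0x39007 flags P=1 W=1 U=1 S=0
  [2] read 0x39 idx=25: raw=0x3D007 flags P=1 W=1 U=1 S=0
  → PA=0x3DBBD  (3 entries read)

Access #0 fault: NONE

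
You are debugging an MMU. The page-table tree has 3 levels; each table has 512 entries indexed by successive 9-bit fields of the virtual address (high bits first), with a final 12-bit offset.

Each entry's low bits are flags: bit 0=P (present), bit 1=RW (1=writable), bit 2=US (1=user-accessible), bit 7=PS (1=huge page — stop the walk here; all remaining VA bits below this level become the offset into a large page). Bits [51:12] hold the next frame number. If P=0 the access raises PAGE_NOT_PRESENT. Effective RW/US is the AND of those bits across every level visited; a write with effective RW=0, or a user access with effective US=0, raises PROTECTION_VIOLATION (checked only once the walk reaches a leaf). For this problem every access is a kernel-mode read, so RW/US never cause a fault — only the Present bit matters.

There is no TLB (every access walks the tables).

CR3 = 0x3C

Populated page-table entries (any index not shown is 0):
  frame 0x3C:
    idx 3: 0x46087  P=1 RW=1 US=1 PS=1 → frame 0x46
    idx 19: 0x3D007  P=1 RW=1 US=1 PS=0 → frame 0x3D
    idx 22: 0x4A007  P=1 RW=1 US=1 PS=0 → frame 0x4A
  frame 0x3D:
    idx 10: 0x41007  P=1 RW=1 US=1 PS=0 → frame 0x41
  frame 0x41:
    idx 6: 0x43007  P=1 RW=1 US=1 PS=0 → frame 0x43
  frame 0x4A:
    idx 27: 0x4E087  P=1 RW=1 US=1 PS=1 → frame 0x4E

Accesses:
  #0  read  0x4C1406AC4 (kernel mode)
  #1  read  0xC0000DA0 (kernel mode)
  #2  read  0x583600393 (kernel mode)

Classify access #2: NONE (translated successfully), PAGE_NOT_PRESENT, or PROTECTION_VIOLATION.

Trace:
#0 VA=0x4C1406AC4 (r,kernel):
  lvl0: tbl 0x3C, slot 19 ⇒ 0x3D007 (P1/RW1/US1/PS0)
  lvl1: tbl 0x3D, slot 10 ⇒ 0x41007 (P1/RW1/US1/PS0)
  lvl2: tbl 0x41, slot 6 ⇒ 0x43007 (P1/RW1/US1/PS0)
  ✓ 0x43AC4  — 3 lookups
#1 VA=0xC0000DA0 (r,kernel):
  lvl0: tbl 0x3C, slot 3 ⇒ 0x46087 (P1/RW1/US1/PS1)
  ✓ 0x46DA0 (huge @L0)  — 1 lookups
#2 VA=0x583600393 (r,kernel):
  lvl0: tbl 0x3C, slot 22 ⇒ 0x4A007 (P1/RW1/US1/PS0)
  lvl1: tbl 0x4A, slot 27 ⇒ 0x4E087 (P1/RW1/US1/PS1)
  ✓ 0x4E393 (huge @L1)  — 2 lookups

Access #2 fault: NONE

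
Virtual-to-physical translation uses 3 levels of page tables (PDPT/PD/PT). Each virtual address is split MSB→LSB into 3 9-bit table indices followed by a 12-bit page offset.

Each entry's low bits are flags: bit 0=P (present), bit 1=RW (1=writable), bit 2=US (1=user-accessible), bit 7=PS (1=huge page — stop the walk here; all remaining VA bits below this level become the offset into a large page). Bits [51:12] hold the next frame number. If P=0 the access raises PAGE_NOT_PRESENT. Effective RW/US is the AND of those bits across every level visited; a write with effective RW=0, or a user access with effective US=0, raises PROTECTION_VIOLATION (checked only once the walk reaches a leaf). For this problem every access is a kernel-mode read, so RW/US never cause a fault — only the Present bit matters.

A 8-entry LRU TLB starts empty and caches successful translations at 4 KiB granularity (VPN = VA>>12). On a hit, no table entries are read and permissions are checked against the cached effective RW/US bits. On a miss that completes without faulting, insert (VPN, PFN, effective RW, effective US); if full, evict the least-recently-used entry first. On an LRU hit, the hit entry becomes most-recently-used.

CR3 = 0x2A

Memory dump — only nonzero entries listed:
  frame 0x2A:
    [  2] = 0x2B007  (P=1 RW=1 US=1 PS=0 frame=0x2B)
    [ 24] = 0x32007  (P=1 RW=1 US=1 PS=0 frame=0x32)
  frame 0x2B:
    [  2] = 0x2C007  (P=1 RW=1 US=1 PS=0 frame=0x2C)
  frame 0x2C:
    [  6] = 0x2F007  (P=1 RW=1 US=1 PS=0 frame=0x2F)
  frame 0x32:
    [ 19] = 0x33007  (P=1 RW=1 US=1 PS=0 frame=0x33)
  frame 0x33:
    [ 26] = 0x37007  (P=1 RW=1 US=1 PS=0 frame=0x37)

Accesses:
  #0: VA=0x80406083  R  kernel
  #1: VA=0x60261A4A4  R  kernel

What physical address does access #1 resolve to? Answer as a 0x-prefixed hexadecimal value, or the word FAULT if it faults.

Per-access translation:
#0 VA=0x80406083 (r,kernel):
  L0 @0x2A[2] → 0x2B007  P=1,RW=1,US=1,PS=0
  L1 @0x2B[2] → 0x2C007  P=1,RW=1,US=1,PS=0
  L2 @0x2C[6] → 0x2F007  P=1,RW=1,US=1,PS=0
  ✓ 0x2F083  — 3 lookups
#1 VA=0x60261A4A4 (r,kernel):
  L0 @0x2A[24] → 0x32007  P=1,RW=1,US=1,PS=0
  L1 @0x32[19] → 0x33007  P=1,RW=1,US=1,PS=0
  L2 @0x33[26] → 0x37007  P=1,RW=1,US=1,PS=0
  ✓ 0x374A4  — 3 lookups

Access #1 PA: 0x374A4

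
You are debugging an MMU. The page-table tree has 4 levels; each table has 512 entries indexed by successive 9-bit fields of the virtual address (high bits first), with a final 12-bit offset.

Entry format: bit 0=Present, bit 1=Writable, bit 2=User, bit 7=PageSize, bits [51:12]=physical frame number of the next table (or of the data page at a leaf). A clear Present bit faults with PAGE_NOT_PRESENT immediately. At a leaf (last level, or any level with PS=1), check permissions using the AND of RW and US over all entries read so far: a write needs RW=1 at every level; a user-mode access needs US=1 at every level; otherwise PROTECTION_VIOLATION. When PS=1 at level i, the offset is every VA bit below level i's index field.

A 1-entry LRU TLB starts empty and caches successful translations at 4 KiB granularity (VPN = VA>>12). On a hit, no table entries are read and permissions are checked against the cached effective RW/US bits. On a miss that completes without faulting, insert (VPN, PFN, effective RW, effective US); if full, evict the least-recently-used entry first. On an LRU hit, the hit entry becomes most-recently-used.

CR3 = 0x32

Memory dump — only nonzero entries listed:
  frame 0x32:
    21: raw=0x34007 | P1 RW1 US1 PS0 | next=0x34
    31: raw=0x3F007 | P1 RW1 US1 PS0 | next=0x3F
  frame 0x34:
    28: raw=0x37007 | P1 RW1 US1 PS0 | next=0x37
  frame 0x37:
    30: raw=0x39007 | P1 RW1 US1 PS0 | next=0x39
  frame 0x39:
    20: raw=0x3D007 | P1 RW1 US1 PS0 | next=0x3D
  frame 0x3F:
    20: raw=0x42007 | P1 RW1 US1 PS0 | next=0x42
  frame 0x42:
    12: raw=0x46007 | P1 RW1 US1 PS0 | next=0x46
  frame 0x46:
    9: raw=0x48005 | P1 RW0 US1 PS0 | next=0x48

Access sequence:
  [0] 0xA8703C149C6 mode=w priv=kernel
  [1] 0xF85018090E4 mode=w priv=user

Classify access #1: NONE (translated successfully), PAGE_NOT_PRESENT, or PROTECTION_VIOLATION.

Trace:
#0 VA=0xA8703C149C6 (w,kernel):
  [0] read 0x32 idx=21: raw=0x34007 flags P=1 W=1 U=1 S=0
  [1] read 0x34 idx=28: raw=0x37007 flags P=1 W=1 U=1 S=0
  [2] read 0x37 idx=30: raw=0x39007 flags P=1 W=1 U=1 S=0
  [3] read 0x39 idx=20: raw=0x3D007 flags P=1 W=1 U=1 S=0
  ✓ 0x3D9C6  — 4 lookups
#1 VA=0xF85018090E4 (w,user):
  [0] read 0x32 idx=31: raw=0x3F007 flags P=1 W=1 U=1 S=0
  [1] read 0x3F idx=20: raw=0x42007 flags P=1 W=1 U=1 S=0
  [2] read 0x42 idx=12: raw=0x46007 flags P=1 W=1 U=1 S=0
  [3] read 0x46 idx=9: raw=0x48005 flags P=1 W=0 U=1 S=0
  → PROTECTION_VIOLATION  (4 entries read)

Access #1 fault: PROTECTION_VIOLATION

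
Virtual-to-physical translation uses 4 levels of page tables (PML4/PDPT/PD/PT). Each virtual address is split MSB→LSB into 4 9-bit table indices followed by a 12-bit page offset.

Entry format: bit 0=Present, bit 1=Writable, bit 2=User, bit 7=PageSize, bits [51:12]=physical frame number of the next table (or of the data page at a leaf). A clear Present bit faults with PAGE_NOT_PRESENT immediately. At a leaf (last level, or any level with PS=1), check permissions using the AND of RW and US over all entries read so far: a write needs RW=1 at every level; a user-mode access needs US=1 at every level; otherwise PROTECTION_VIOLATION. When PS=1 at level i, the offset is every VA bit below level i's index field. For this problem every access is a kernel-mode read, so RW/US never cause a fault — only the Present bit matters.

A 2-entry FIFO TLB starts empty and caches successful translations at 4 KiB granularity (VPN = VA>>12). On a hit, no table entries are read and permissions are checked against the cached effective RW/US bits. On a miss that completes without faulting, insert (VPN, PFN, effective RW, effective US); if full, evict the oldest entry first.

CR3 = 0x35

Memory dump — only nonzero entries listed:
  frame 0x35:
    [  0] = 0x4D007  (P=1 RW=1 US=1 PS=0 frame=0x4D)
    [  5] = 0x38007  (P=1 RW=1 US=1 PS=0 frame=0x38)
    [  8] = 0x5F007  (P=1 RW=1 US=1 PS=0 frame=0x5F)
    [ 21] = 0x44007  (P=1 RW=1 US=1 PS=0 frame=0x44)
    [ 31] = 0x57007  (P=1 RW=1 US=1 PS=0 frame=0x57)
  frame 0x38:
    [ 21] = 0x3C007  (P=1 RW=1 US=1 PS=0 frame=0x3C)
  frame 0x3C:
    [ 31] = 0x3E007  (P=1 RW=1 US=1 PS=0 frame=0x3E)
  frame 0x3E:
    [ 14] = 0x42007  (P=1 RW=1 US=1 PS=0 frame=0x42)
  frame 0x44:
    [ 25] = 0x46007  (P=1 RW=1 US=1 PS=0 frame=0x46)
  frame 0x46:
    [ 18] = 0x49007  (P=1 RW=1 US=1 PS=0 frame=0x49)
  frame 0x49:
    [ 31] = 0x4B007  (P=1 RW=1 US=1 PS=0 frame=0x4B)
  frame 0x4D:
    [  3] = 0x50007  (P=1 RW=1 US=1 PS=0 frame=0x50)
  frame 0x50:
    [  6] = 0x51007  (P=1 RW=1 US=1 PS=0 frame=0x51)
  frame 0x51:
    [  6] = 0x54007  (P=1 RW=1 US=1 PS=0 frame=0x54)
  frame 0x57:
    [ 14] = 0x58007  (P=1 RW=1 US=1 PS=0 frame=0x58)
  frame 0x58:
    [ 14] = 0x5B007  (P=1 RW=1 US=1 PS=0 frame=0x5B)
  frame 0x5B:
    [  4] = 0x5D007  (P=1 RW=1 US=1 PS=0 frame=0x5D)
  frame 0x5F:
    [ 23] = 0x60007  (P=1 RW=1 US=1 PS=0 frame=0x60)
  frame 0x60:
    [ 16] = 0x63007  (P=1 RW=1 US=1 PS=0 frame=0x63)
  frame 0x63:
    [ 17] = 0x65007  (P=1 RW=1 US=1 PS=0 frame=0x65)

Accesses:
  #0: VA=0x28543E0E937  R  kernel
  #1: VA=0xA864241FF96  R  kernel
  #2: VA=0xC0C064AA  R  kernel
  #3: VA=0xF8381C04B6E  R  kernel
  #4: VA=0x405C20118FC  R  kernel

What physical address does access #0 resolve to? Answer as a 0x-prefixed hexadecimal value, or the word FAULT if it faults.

Per-access translation:
#0 VA=0x28543E0E937 (r,kernel):
  L0 @0x35[5] → 0x38007  P=1,RW=1,US=1,PS=0
  L1 @0x38[21] → 0x3C007  P=1,RW=1,US=1,PS=0
  L2 @0x3C[31] → 0x3E007  P=1,RW=1,US=1,PS=0
  L3 @0x3E[14] → 0x42007  P=1,RW=1,US=1,PS=0
  ✓ 0x42937  — 4 lookups
#1 VA=0xA864241FF96 (r,kernel):
  L0 @0x35[21] → 0x44007  P=1,RW=1,US=1,PS=0
  L1 @0x44[25] → 0x46007  P=1,RW=1,US=1,PS=0
  L2 @0x46[18] → 0x49007  P=1,RW=1,US=1,PS=0
  L3 @0x49[31] → 0x4B007  P=1,RW=1,US=1,PS=0
  ✓ 0x4BF96  — 4 lookups
#2 VA=0xC0C064AA (r,kernel):
  L0 @0x35[0] → 0x4D007  P=1,RW=1,US=1,PS=0
  L1 @0x4D[3] → 0x50007  P=1,RW=1,US=1,PS=0
  L2 @0x50[6] → 0x51007  P=1,RW=1,US=1,PS=0
  L3 @0x51[6] → 0x54007  P=1,RW=1,US=1,PS=0
  ✓ 0x544AA  — 4 lookups
#3 VA=0xF8381C04B6E (r,kernel):
  L0 @0x35[31] → 0x57007  P=1,RW=1,US=1,PS=0
  L1 @0x57[14] → 0x58007  P=1,RW=1,US=1,PS=0
  L2 @0x58[14] → 0x5B007  P=1,RW=1,US=1,PS=0
  L3 @0x5B[4] → 0x5D007  P=1,RW=1,US=1,PS=0
  ✓ 0x5DB6E  — 4 lookups
#4 VA=0x405C20118FC (r,kernel):
  L0 @0x35[8] → 0x5F007  P=1,RW=1,US=1,PS=0
  L1 @0x5F[23] → 0x60007  P=1,RW=1,US=1,PS=0
  L2 @0x60[16] → 0x63007  P=1,RW=1,US=1,PS=0
  L3 @0x63[17] → 0x65007  P=1,RW=1,US=1,PS=0
  ✓ 0x658FC  — 4 lookups

Access #0 PA: 0x42937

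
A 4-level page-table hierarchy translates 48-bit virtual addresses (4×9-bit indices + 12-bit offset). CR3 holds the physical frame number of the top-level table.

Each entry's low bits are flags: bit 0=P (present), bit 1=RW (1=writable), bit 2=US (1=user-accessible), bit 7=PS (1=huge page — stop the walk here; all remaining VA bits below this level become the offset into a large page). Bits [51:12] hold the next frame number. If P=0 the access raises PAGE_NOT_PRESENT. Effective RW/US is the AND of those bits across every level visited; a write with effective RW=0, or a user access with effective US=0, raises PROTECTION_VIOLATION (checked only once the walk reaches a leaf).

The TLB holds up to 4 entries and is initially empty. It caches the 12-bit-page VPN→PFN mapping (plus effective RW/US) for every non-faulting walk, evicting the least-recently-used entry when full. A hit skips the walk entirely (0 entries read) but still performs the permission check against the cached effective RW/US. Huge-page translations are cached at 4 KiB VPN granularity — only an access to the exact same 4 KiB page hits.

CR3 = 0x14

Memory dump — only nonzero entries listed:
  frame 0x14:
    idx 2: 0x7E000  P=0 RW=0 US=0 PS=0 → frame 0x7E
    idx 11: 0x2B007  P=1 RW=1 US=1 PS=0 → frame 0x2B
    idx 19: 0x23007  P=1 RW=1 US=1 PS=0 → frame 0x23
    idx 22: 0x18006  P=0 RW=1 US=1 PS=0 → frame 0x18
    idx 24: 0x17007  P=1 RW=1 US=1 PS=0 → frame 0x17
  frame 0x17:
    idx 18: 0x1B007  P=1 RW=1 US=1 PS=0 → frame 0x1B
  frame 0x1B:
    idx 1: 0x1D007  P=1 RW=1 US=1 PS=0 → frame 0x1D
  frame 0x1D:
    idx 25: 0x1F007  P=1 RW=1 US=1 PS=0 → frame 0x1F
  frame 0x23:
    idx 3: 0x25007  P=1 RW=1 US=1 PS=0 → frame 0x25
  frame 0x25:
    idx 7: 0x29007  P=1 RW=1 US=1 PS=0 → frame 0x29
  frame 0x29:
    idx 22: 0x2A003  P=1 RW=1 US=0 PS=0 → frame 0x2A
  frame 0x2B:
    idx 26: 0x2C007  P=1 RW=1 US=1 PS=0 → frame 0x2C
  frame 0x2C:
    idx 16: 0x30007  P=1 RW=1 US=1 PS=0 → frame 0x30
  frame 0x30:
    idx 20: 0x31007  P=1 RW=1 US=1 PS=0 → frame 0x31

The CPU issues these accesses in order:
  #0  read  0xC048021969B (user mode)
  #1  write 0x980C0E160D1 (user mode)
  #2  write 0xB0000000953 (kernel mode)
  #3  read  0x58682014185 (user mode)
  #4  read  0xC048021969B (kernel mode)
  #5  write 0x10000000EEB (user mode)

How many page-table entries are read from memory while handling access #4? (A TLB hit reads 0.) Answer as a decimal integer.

Trace:
#0 VA=0xC048021969B (r,user):
  L0 @0x14[24] → 0x17007  P=1,RW=1,US=1,PS=0
  L1 @0x17[18] → 0x1B007  P=1,RW=1,US=1,PS=0
  L2 @0x1B[1] → 0x1D007  P=1,RW=1,US=1,PS=0
  L3 @0x1D[25] → 0x1F007  P=1,RW=1,US=1,PS=0
  ⇒ phys 0x1F69B  [4 reads]
#1 VA=0x980C0E160D1 (w,user):
  L0 @0x14[19] → 0x23007  P=1,RW=1,US=1,PS=0
  L1 @0x23[3] → 0x25007  P=1,RW=1,US=1,PS=0
  L2 @0x25[7] → 0x29007  P=1,RW=1,US=1,PS=0
  L3 @0x29[22] → 0x2A003  P=1,RW=1,US=0,PS=0
  → PROTECTION_VIOLATION  (4 entries read)
#2 VA=0xB0000000953 (w,kernel):
  L0 @0x14[22] → 0x18006  P=0,RW=1,US=1,PS=0
  → PAGE_NOT_PRESENT  (1 entries read)
#3 VA=0x58682014185 (r,user):
  L0 @0x14[11] → 0x2B007  P=1,RW=1,US=1,PS=0
  L1 @0x2B[26] → 0x2C007  P=1,RW=1,US=1,PS=0
  L2 @0x2C[16] → 0x30007  P=1,RW=1,US=1,PS=0
  L3 @0x30[20] → 0x31007  P=1,RW=1,US=1,PS=0
  ⇒ phys 0x31185  [4 reads]
#4 VA=0xC048021969B (r,kernel):
  TLB hit vpn=0xC0480219 → PA=0x1F69B
#5 VA=0x10000000EEB (w,user):
  L0 @0x14[2] → 0x7E000  P=0,RW=0,US=0,PS=0
  → PAGE_NOT_PRESENT  (1 entries read)

Entries read for #4: 0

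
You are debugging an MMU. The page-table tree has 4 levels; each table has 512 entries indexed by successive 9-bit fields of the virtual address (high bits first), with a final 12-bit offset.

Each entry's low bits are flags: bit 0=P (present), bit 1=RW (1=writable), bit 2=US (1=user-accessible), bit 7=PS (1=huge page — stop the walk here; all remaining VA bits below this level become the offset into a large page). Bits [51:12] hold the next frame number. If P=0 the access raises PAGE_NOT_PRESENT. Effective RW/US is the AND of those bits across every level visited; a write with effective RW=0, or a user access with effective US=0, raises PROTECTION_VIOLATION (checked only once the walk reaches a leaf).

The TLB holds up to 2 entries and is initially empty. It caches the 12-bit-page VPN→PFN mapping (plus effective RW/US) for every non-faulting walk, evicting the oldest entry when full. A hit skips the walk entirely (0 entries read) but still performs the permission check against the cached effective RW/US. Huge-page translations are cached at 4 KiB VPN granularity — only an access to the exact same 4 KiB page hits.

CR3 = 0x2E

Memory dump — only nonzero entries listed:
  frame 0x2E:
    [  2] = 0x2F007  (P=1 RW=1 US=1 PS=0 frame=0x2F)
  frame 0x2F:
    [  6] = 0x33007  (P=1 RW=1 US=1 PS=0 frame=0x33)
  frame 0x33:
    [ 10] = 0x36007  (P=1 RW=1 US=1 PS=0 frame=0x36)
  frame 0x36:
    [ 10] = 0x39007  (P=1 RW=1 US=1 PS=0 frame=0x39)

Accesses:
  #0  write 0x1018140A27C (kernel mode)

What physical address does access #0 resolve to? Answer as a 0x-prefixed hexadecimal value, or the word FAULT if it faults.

Per-access translation:
#0 VA=0x1018140A27C (w,kernel):
  [0] read 0x2E idx=2: raw=0x2F007 flags P=1 W=1 U=1 S=0
  [1] read 0x2F idx=6: raw=0x33007 flags P=1 W=1 U=1 S=0
  [2] read 0x33 idx=10: raw=0x36007 flags P=1 W=1 U=1 S=0
  [3] read 0x36 idx=10: raw=0x39007 flags P=1 W=1 U=1 S=0
  → PA=0x3927C  (4 entries read)

Access #0 PA: 0x3927C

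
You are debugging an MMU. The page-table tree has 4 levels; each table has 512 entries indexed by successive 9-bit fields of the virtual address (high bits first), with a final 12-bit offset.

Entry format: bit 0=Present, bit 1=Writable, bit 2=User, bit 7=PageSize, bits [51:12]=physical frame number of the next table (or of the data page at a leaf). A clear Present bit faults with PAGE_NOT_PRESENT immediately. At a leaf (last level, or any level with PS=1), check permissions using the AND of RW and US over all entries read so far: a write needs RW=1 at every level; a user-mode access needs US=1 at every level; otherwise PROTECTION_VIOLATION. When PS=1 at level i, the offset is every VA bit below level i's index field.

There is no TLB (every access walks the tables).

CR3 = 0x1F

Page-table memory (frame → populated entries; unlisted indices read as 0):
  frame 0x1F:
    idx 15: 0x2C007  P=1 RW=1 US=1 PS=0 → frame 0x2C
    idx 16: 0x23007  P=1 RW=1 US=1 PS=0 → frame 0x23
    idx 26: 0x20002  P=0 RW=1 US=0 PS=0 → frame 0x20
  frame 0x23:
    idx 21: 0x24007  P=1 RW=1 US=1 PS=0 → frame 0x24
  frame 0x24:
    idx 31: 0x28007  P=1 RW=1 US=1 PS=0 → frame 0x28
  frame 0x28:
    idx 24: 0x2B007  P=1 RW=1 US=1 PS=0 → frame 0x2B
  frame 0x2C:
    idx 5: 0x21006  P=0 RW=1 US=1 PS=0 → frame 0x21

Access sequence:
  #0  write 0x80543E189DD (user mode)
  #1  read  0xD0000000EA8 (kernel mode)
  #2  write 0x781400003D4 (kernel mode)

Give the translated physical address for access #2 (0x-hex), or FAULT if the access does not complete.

Per-access translation:
#0 VA=0x80543E189DD (w,user):
  lvl0: tbl 0x1F, slot 16 ⇒ 0x23007 (P1/RW1/US1/PS0)
  lvl1: tbl 0x23, slot 21 ⇒ 0x24007 (P1/RW1/US1/PS0)
  lvl2: tbl 0x24, slot 31 ⇒ 0x28007 (P1/RW1/US1/PS0)
  lvl3: tbl 0x28, slot 24 ⇒ 0x2B007 (P1/RW1/US1/PS0)
  → PA=0x2B9DD  (4 entries read)
#1 VA=0xD0000000EA8 (r,kernel):
  lvl0: tbl 0x1F, slot 26 ⇒ 0x20002 (P0/RW1/US0/PS0)
  → PAGE_NOT_PRESENT  (1 entries read)
#2 VA=0x781400003D4 (w,kernel):
  lvl0: tbl 0x1F, slot 15 ⇒ 0x2C007 (P1/RW1/US1/PS0)
  lvl1: tbl 0x2C, slot 5 ⇒ 0x21006 (P0/RW1/US1/PS0)
  → PAGE_NOT_PRESENT  (2 entries read)

Access #2 PA: FAULT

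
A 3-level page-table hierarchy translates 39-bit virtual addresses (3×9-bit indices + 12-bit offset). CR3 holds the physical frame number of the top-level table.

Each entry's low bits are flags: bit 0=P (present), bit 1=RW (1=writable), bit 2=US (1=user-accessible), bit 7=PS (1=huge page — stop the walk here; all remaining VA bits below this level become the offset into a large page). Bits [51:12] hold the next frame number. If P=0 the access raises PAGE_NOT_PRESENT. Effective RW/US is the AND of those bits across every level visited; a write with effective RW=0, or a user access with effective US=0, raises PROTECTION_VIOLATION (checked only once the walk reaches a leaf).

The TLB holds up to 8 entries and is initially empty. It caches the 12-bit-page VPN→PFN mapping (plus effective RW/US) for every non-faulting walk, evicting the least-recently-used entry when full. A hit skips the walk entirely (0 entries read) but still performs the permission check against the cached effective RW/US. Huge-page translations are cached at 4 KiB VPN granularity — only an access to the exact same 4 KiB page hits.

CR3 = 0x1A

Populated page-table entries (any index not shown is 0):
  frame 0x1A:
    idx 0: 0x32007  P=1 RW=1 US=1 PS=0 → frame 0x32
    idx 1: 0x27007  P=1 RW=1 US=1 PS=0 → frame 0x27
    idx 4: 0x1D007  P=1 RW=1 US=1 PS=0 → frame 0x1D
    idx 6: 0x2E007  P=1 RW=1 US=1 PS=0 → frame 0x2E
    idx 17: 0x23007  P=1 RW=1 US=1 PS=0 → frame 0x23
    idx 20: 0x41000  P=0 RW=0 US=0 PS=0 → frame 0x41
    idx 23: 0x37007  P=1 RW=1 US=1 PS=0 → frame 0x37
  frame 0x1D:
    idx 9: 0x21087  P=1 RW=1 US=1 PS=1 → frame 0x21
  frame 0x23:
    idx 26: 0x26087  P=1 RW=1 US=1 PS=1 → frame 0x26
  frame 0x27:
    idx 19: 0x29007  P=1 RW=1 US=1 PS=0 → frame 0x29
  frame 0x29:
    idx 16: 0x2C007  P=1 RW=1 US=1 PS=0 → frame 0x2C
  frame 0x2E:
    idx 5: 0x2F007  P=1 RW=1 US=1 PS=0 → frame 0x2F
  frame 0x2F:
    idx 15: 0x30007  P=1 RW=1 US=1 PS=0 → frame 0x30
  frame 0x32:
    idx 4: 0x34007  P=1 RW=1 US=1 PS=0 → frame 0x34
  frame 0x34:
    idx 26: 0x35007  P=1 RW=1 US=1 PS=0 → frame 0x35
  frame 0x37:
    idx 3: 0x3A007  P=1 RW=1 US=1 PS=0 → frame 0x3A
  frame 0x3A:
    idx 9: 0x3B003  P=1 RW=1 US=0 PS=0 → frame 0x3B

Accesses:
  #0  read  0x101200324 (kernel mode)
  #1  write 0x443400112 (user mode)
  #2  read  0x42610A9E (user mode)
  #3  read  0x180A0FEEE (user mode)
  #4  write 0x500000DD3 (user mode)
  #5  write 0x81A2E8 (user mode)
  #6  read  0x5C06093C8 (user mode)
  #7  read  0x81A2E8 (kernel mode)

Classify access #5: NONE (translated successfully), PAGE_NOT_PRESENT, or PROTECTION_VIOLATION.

Per-access translation:
#0 VA=0x101200324 (r,kernel):
  L0 @0x1A[4] → 0x1D007  P=1,RW=1,US=1,PS=0
  L1 @0x1D[9] → 0x21087  P=1,RW=1,US=1,PS=1
  ⇒ phys 0x21324 (huge @L1)  [2 reads]
#1 VA=0x443400112 (w,user):
  L0 @0x1A[17] → 0x23007  P=1,RW=1,US=1,PS=0
  L1 @0x23[26] → 0x26087  P=1,RW=1,US=1,PS=1
  ⇒ phys 0x26112 (huge @L1)  [2 reads]
#2 VA=0x42610A9E (r,user):
  L0 @0x1A[1] → 0x27007  P=1,RW=1,US=1,PS=0
  L1 @0x27[19] → 0x29007  P=1,RW=1,US=1,PS=0
  L2 @0x29[16] → 0x2C007  P=1,RW=1,US=1,PS=0
  ⇒ phys 0x2CA9E  [3 reads]
#3 VA=0x180A0FEEE (r,user):
  L0 @0x1A[6] → 0x2E007  P=1,RW=1,US=1,PS=0
  L1 @0x2E[5] → 0x2F007  P=1,RW=1,US=1,PS=0
  L2 @0x2F[15] → 0x30007  P=1,RW=1,US=1,PS=0
  ⇒ phys 0x30EEE  [3 reads]
#4 VA=0x500000DD3 (w,user):
  L0 @0x1A[20] → 0x41000  P=0,RW=0,US=0,PS=0
  ⇒ fault: PAGE_NOT_PRESENT  — 1 lookups
#5 VA=0x81A2E8 (w,user):
  L0 @0x1A[0] → 0x32007  P=1,RW=1,US=1,PS=0
  L1 @0x32[4] → 0x34007  P=1,RW=1,US=1,PS=0
  L2 @0x34[26] → 0x35007  P=1,RW=1,US=1,PS=0
  ⇒ phys 0x352E8  [3 reads]
#6 VA=0x5C06093C8 (r,user):
  L0 @0x1A[23] → 0x37007  P=1,RW=1,US=1,PS=0
  L1 @0x37[3] → 0x3A007  P=1,RW=1,US=1,PS=0
  L2 @0x3A[9] → 0x3B003  P=1,RW=1,US=0,PS=0
  ⇒ fault: PROTECTION_VIOLATION  — 3 lookups
#7 VA=0x81A2E8 (r,kernel):
  TLB hit vpn=0x81A → PA=0x352E8

Access #5 fault: NONE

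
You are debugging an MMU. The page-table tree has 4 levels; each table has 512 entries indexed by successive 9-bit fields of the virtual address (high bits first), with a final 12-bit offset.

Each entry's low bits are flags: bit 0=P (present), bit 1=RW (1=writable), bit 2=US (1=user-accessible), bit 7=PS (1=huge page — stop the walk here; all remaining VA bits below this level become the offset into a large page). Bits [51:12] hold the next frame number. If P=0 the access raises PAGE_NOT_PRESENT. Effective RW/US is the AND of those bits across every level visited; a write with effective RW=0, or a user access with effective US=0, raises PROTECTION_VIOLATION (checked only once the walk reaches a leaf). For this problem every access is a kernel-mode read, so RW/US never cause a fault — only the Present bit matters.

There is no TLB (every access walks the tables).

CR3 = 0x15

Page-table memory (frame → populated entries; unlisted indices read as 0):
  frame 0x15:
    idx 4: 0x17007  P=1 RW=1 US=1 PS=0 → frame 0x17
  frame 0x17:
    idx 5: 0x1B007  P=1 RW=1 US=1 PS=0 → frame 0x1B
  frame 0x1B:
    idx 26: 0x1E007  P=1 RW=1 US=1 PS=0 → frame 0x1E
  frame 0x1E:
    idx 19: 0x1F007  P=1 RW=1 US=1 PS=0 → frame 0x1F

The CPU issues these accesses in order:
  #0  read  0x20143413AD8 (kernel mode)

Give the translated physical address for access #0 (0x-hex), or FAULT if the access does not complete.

Trace:
#0 VA=0x20143413AD8 (r,kernel):
  lvl0: tbl 0x15, slot 4 ⇒ 0x17007 (P1/RW1/US1/PS0)
  lvl1: tbl 0x17, slot 5 ⇒ 0x1B007 (P1/RW1/US1/PS0)
  lvl2: tbl 0x1B, slot 26 ⇒ 0x1E007 (P1/RW1/US1/PS0)
  lvl3: tbl 0x1E, slot 19 ⇒ 0x1F007 (P1/RW1/US1/PS0)
  ⇒ phys 0x1FAD8  [4 reads]

Access #0 PA: 0x1FAD8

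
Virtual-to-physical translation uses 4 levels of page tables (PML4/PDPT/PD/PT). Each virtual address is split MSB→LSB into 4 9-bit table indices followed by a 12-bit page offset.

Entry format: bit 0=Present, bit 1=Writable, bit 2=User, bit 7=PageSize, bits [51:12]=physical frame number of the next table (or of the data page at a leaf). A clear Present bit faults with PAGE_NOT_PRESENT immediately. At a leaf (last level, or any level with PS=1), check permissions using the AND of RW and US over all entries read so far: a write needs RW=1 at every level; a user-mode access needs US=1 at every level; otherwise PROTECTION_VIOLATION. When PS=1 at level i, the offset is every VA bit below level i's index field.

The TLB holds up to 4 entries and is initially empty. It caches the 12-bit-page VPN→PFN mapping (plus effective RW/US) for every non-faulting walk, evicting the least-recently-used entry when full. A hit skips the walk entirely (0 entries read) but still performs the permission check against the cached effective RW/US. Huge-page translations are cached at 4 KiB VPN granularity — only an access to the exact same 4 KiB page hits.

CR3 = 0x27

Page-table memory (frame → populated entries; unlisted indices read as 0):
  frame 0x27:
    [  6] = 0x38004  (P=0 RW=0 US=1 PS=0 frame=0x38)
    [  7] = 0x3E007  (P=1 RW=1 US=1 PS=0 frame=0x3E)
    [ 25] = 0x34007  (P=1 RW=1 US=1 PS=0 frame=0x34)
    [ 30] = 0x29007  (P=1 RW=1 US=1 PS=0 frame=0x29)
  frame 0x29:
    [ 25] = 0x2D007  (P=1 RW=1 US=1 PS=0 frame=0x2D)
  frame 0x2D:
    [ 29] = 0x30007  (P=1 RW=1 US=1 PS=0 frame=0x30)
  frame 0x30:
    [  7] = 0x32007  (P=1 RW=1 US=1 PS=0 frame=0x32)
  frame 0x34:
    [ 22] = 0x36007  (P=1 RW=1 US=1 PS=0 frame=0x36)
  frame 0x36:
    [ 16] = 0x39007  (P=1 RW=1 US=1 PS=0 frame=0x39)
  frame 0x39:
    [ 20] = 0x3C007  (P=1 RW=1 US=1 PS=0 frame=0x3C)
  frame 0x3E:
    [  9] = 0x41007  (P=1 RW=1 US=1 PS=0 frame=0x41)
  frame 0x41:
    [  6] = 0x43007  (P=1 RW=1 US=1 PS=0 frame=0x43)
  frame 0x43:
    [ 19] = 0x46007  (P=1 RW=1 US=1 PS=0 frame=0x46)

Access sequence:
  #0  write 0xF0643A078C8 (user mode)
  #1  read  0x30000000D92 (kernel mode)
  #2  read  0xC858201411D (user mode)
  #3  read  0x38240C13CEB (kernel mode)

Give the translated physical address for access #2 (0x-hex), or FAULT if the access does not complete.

Trace:
#0 VA=0xF0643A078C8 (w,user):
  lvl0: tbl 0x27, slot 30 ⇒ 0x29007 (P1/RW1/US1/PS0)
  lvl1: tbl 0x29, slot 25 ⇒ 0x2D007 (P1/RW1/US1/PS0)
  lvl2: tbl 0x2D, slot 29 ⇒ 0x30007 (P1/RW1/US1/PS0)
  lvl3: tbl 0x30, slot 7 ⇒ 0x32007 (P1/RW1/US1/PS0)
  ⇒ phys 0x328C8  [4 reads]
#1 VA=0x30000000D92 (r,kernel):
  lvl0: tbl 0x27, slot 6 ⇒ 0x38004 (P0/RW0/US1/PS0)
  ⇒ fault: PAGE_NOT_PRESENT  — 1 lookups
#2 VA=0xC858201411D (r,user):
  lvl0: tbl 0x27, slot 25 ⇒ 0x34007 (P1/RW1/US1/PS0)
  lvl1: tbl 0x34, slot 22 ⇒ 0x36007 (P1/RW1/US1/PS0)
  lvl2: tbl 0x36, slot 16 ⇒ 0x39007 (P1/RW1/US1/PS0)
  lvl3: tbl 0x39, slot 20 ⇒ 0x3C007 (P1/RW1/US1/PS0)
  ⇒ phys 0x3C11D  [4 reads]
#3 VA=0x38240C13CEB (r,kernel):
  lvl0: tbl 0x27, slot 7 ⇒ 0x3E007 (P1/RW1/US1/PS0)
  lvl1: tbl 0x3E, slot 9 ⇒ 0x41007 (P1/RW1/US1/PS0)
  lvl2: tbl 0x41, slot 6 ⇒ 0x43007 (P1/RW1/US1/PS0)
  lvl3: tbl 0x43, slot 19 ⇒ 0x46007 (P1/RW1/US1/PS0)
  ⇒ phys 0x46CEB  [4 reads]

Access #2 PA: 0x3C11D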